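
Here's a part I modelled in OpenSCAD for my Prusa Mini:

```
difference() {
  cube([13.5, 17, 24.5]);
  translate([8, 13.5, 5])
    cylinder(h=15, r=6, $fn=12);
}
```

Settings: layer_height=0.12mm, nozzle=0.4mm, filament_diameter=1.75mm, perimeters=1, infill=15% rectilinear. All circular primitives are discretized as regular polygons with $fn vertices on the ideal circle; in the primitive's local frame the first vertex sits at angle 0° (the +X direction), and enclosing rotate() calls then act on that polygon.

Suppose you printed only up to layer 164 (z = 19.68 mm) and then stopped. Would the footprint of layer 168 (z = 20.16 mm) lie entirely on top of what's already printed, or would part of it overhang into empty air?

part overhangs

Compare the two slices. At z = 19.68: the 13.5×17 cube contributes its full rectangle (area 229.50 mm²); the r=6 cylinder at (8, 13.5) contributes a regular 12-gon of circumradius 6 (area = (12/2)·6.000²·sin(360°/12) = 108.00 mm²); After the difference (first − rest): starting from the 13.5×17 cube (229.50 mm²), the r=6 cylinder at (8, 13.5) partially overlaps it — only the 91.60 mm² overlap (of its 108.00 mm²) is removed, clipping the outline — area = 137.90 mm². At z = 20.16: the cube is present — its section is the full 13.5×17 rectangle (area 229.50 mm²); the cylinder at (8, 13.5) is absent (z outside [5, 20]); Subtracting the remaining from the first: none of the subtracted shapes is present at this height, so the 13.5×17 cube is unchanged — area = 229.50 mm². Checking containment: at z = 20.16 the cross-section extends beyond the z = 19.68 cross-section by about 91.60 mm².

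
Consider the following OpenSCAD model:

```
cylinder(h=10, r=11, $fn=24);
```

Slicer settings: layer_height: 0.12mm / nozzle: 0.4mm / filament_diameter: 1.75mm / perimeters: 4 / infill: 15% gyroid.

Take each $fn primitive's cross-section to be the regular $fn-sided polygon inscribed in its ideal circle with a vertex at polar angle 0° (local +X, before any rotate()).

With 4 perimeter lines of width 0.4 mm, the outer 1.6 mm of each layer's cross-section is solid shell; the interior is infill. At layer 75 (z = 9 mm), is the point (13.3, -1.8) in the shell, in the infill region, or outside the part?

At z = 9 mm: the cylinder: section is a regular 24-gon, circumradius r=11. Overall, the cross-section is a single solid region. The nearest boundary edge runs (10.63, -2.85)→(11.00, 0.00); distance from the point to it = 2.52 mm. The point is not inside any of the regions above, so it lies outside the cross-section (2.52 mm from the nearest boundary).

outside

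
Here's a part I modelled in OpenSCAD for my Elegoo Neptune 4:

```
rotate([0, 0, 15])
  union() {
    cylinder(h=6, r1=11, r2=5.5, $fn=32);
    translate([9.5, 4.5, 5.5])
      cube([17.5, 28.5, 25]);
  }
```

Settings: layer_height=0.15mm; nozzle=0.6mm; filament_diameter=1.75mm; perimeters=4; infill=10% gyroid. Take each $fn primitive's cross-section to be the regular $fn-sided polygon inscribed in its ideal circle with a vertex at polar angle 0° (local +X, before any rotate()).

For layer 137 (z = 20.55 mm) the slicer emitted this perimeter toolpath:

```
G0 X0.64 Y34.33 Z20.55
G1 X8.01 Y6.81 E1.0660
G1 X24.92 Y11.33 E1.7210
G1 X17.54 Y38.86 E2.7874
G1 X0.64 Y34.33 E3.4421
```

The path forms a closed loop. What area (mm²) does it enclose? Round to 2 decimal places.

498.68 mm²

Apply the shoelace formula to the sequence of (X, Y) vertices; enclosed area = 498.68 mm².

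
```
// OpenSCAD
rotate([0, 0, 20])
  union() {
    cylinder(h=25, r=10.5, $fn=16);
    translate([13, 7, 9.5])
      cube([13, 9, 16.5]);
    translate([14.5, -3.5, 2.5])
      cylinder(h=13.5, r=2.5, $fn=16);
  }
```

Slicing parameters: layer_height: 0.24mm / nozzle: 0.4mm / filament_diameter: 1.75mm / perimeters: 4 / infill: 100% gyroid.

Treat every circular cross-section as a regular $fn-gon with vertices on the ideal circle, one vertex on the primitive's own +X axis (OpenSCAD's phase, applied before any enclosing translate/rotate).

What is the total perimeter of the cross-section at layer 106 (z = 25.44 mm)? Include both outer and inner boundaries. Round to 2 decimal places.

At z = 25.44 mm: the cylinder is not intersected at this z (z outside [0, 25]); the cube at (13, 7) (footprint 13×9) is included at this height (perimeter 44.00 mm); the cylinder at (14.5, -3.5) does not reach this height (z outside [2.5, 16]); Merging all regions: only the 13×9 cube at (13, 7) is present, so the union is just that shape — boundary = 44.00 mm; (whole slice rotated 20° about Z — lengths, areas and connectivity unchanged). Overall, the cross-section is a single solid region. Total boundary length (outer) = 44.00 mm.

44.00 mm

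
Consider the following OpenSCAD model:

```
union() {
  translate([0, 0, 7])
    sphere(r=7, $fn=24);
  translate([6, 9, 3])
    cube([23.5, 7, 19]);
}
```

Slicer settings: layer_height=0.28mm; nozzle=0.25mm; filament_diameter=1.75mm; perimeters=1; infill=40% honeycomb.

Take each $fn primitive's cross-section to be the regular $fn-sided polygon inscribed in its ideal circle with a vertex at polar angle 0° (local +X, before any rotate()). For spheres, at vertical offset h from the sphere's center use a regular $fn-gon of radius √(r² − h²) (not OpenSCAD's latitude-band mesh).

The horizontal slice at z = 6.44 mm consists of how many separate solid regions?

2

At z = 6.44 mm: the sphere: section is a regular 24-gon, circumradius = √(r²−h²) = √(7²−0.56²) = 6.978; the cube at (6, 9) (footprint 23.5×7) is included at this height; Taking the union: the 2 present regions are separate (no shared area or edge), so areas and boundary lengths simply add and each stays a separate island — 2 connected regions. The result has 2 disconnected regions.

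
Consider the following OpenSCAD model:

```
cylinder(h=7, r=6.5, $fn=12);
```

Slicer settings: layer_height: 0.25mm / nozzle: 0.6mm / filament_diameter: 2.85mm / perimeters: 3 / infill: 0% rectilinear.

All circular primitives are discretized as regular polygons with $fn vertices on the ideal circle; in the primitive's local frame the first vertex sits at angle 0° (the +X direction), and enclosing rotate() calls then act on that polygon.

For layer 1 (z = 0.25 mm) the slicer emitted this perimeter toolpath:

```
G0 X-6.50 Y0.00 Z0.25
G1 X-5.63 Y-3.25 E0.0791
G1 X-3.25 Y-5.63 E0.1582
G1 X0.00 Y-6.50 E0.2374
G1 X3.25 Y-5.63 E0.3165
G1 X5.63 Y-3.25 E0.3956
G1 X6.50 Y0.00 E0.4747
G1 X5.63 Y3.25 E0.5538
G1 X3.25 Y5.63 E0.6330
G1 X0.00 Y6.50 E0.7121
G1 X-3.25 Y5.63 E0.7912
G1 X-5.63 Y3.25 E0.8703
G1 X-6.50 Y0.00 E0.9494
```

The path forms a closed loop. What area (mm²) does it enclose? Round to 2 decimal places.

126.77 mm²

Apply the shoelace formula to the sequence of (X, Y) vertices; enclosed area = 126.77 mm².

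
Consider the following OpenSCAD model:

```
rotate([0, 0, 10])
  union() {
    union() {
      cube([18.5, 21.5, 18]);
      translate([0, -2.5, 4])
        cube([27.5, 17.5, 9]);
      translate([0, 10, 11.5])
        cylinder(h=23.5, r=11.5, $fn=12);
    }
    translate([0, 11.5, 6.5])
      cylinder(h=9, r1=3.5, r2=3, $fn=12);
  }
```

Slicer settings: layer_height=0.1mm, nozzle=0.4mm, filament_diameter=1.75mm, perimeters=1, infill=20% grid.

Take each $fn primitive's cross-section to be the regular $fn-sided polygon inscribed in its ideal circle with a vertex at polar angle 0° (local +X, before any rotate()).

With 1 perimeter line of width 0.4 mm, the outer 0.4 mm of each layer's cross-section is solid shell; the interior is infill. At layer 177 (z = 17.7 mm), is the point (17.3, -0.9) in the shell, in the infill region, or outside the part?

At z = 17.7 mm: the 18.5×21.5 cube contributes its full rectangle; the cube at (0, -2.5) does not reach this height (z outside [4, 13]); the cylinder at (0, 10): section is a regular 12-gon, circumradius r=11.5; Taking the union: the regions partially overlap (shared area 194.18 mm²), so overlapping operands fuse into one piece — 1 connected region; the cone at (0, 11.5) does not reach this height (z outside [6.5, 15.5]); Taking the union: only that combined region is present, so the union is just that shape — 1 connected region; (whole slice rotated 10° about Z — lengths, areas and connectivity unchanged). Overall, the cross-section is a single solid region. Undo the 10° rotation: the query point maps to (16.881, -3.890) in the un-rotated model frame. The nearest boundary edge runs (18.50, 0.00)→(5.60, 0.00); distance from the point to it = 3.89 mm. The point is not inside any of the regions above, so it lies outside the cross-section (3.89 mm from the nearest boundary).

outside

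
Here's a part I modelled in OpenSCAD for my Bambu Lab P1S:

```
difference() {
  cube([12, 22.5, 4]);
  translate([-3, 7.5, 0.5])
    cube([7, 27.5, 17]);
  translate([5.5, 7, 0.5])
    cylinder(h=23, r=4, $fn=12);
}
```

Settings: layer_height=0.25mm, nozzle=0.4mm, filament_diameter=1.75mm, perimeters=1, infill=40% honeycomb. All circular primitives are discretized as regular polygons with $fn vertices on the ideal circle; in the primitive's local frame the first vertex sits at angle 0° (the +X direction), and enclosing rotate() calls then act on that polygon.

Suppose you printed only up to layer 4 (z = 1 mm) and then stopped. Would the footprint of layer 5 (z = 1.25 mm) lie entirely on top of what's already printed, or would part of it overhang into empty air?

Compare the two slices. At z = 1: the cube is present — its section is the full 12×22.5 rectangle (area 270.00 mm²); the cube at (-3, 7.5) (footprint 7×27.5) is included at this height (area 192.50 mm²); the cylinder at (5.5, 7): section is a regular 12-gon, circumradius r=4 (area = (12/2)·4.000²·sin(360°/12) = 48.00 mm²); Taking the first minus the rest: starting from the 12×22.5 cube (270.00 mm²), the 7×27.5 cube at (-3, 7.5) partially overlaps it — only the 60.00 mm² overlap (of its 192.50 mm²) is removed, clipping the outline; the r=4 cylinder at (5.5, 7) partially overlaps it — only the 42.92 mm² overlap (of its 48.00 mm²) is removed, clipping the outline — area = 167.08 mm². At z = 1.25: the 12×22.5 cube contributes its full rectangle (area 270.00 mm²); the cube at (-3, 7.5) is present — its section is the full 7×27.5 rectangle (area 192.50 mm²); the r=4 cylinder at (5.5, 7) contributes a regular 12-gon of circumradius 4 (area = (12/2)·4.000²·sin(360°/12) = 48.00 mm²); Taking the first minus the rest: starting from the 12×22.5 cube (270.00 mm²), the 7×27.5 cube at (-3, 7.5) partially overlaps it — only the 60.00 mm² overlap (of its 192.50 mm²) is removed, clipping the outline; the r=4 cylinder at (5.5, 7) partially overlaps it — only the 42.92 mm² overlap (of its 48.00 mm²) is removed, clipping the outline — area = 167.08 mm². Checking containment: the cross-section at z = 1.25 is a subset of the cross-section at z = 1.

entirely on top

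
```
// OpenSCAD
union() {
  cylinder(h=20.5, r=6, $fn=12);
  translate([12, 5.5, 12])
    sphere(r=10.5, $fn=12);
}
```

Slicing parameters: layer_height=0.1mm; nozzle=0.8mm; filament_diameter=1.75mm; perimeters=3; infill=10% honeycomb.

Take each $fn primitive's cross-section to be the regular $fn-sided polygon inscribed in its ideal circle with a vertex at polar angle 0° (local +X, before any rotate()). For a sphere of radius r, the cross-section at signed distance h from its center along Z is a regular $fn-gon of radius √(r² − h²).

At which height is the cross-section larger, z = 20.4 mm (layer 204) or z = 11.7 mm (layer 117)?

Layer 204 (z = 20.4): the cylinder: section is a regular 12-gon, circumradius r=6 (area = (12/2)·6.000²·sin(360°/12) = 108.00 mm²); the r=10.5 sphere at (12, 5.5) slices to a regular 12-gon of circumradius 6.300 (√(r²−h²) with h=8.4 from center) (area = (12/2)·6.300²·sin(360°/12) = 119.07 mm²); Combining (union): the 2 present regions are separate (no shared area or edge), so areas and boundary lengths simply add and each stays a separate island — area = 227.07 mm². So its area = 227.07 mm². Layer 117 (z = 11.7): the r=6 cylinder gives a regular 12-gon of circumradius 6 (constant along its height) (area = (12/2)·6.000²·sin(360°/12) = 108.00 mm²); the sphere at (12, 5.5): section is a regular 12-gon, circumradius = √(r²−h²) = √(10.5²−0.3²) = 10.496 (area = (12/2)·10.496²·sin(360°/12) = 330.48 mm²); Taking the union: the regions partially overlap — summed areas 438.48 mm² minus the doubly-counted overlap 17.38 mm² gives 421.10 mm² — area = 421.10 mm². So its area = 421.10 mm². Layer 117 is larger (421.10 vs 227.07 mm²).

layer 117 (z = 11.7 mm)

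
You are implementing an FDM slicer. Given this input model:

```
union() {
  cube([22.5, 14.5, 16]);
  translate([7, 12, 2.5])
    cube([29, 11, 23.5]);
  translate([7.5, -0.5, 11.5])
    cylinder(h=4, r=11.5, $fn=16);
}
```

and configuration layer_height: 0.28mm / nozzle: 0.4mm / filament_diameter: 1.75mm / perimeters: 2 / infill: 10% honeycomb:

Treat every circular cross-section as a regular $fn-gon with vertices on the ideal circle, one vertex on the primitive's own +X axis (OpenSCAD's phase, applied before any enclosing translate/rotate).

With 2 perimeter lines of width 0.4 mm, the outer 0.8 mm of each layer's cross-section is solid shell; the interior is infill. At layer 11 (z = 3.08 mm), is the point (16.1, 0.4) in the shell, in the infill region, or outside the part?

At z = 3.08 mm: the cube (footprint 22.5×14.5) is included at this height; the 29×11 cube at (7, 12) contributes its full rectangle; the cylinder at (7.5, -0.5) is not intersected at this z (z outside [11.5, 15.5]); Merging all regions: the regions partially overlap (shared area 38.75 mm²), so overlapping operands fuse into one piece — 1 connected region. Overall, the cross-section is a single solid region. The nearest boundary edge runs (22.50, 0.00)→(0.00, 0.00); distance from the point to it = 0.40 mm. The point is inside the cross-section, 0.40 mm from the nearest boundary — within the 0.8 mm shell band (2 × 0.4).

shell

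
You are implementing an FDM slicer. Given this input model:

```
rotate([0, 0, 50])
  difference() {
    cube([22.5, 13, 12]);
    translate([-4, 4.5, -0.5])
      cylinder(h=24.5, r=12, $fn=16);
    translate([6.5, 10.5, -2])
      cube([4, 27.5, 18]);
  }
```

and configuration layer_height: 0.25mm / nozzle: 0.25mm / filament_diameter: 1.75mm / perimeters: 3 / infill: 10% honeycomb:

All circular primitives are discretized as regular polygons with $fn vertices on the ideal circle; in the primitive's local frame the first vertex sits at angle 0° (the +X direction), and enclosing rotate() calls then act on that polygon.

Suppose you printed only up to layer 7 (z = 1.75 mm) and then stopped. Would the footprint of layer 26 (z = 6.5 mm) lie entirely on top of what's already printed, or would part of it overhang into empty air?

entirely on top

Compare the two slices. At z = 1.75: the cube is present — its section is the full 22.5×13 rectangle (area 292.50 mm²); the cylinder at (-4, 4.5): section is a regular 16-gon, circumradius r=12 (area = (16/2)·12.000²·sin(360°/16) = 440.85 mm²); the cube at (6.5, 10.5) is present — its section is the full 4×27.5 rectangle (area 110.00 mm²); Subtracting the remaining from the first: starting from the 22.5×13 cube (292.50 mm²), the r=12 cylinder at (-4, 4.5) partially overlaps it — only the 91.22 mm² overlap (of its 440.85 mm²) is removed, clipping the outline; the 4×27.5 cube at (6.5, 10.5) partially overlaps it — only the 10.00 mm² overlap (of its 110.00 mm²) is removed, clipping the outline — area = 191.28 mm²; (rotated 50° about Z; rotation is an isometry so areas/perimeters/island counts are preserved). At z = 6.5: the cube (footprint 22.5×13) is included at this height (area 292.50 mm²); the r=12 cylinder at (-4, 4.5) contributes a regular 16-gon of circumradius 12 (area = (16/2)·12.000²·sin(360°/16) = 440.85 mm²); the 4×27.5 cube at (6.5, 10.5) contributes its full rectangle (area 110.00 mm²); Taking the first minus the rest: starting from the 22.5×13 cube (292.50 mm²), the r=12 cylinder at (-4, 4.5) partially overlaps it — only the 91.22 mm² overlap (of its 440.85 mm²) is removed, clipping the outline; the 4×27.5 cube at (6.5, 10.5) partially overlaps it — only the 10.00 mm² overlap (of its 110.00 mm²) is removed, clipping the outline — area = 191.28 mm²; (rotated 50° about Z; rotation is an isometry so areas/perimeters/island counts are preserved). Checking containment: the cross-section at z = 6.5 is a subset of the cross-section at z = 1.75.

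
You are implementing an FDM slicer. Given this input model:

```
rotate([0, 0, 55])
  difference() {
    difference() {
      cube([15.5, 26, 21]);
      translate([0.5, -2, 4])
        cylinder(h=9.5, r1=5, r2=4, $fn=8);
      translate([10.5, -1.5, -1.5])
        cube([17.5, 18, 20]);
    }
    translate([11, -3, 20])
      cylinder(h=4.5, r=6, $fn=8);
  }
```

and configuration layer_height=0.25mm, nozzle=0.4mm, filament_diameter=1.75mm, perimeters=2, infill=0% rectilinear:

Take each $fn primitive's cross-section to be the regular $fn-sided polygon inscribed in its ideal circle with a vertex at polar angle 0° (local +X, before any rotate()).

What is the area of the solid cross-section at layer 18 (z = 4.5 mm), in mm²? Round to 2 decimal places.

310.84 mm²

At z = 4.5 mm: the 15.5×26 cube contributes its full rectangle (area 403.00 mm²); the cone at (0.5, -2) contributes a regular 8-gon of circumradius 4.947 (interpolated between r1=5 and r2=4 at t=0.053) (area = (8/2)·4.947²·sin(360°/8) = 69.23 mm²); the 17.5×18 cube at (10.5, -1.5) contributes its full rectangle (area 315.00 mm²); Subtracting the remaining from the first: starting from the 15.5×26 cube (403.00 mm²), the cone at (0.5, -2) partially overlaps it — only the 9.66 mm² overlap (of its 69.23 mm²) is removed, clipping the outline; the 17.5×18 cube at (10.5, -1.5) partially overlaps it — only the 82.50 mm² overlap (of its 315.00 mm²) is removed, clipping the outline — area = 310.84 mm²; the cylinder at (11, -3) is not intersected at this z (z outside [20, 24.5]); After the difference (first − rest): none of the subtracted shapes is present at this height, so the result so far is unchanged — area = 310.84 mm²; (whole slice rotated 55° about Z — lengths, areas and connectivity unchanged). Overall, the cross-section is a single solid region. Net area = 310.84 mm².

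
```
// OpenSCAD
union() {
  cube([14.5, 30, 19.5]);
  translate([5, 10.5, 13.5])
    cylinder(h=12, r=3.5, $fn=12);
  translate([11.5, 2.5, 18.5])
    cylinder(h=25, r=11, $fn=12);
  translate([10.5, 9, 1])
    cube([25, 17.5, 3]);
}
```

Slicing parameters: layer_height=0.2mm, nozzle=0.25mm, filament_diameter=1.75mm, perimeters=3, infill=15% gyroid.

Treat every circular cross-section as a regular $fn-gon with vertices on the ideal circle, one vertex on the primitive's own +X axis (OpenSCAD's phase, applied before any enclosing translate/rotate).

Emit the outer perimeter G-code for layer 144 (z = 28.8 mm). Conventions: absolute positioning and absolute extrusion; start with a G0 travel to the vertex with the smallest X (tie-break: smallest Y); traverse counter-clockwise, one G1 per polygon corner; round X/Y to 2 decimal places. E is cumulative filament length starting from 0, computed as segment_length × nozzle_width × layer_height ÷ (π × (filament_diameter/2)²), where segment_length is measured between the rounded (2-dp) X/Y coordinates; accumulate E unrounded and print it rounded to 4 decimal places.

At z = 28.8 mm: the cube is not intersected at this z (z outside [0, 19.5]); the cylinder at (5, 10.5) does not reach this height (z outside [13.5, 25.5]); the r=11 cylinder at (11.5, 2.5) contributes a regular 12-gon of circumradius 11; the cube at (10.5, 9) is not intersected at this z (z outside [1, 4]); Merging all regions: only the r=11 cylinder at (11.5, 2.5) is present, so the union is just that shape — 1 connected region. The outline is a single polygon with 12 vertices. Extrusion per mm of travel: 0.25 × 0.2 / (π × 0.875²) = 0.020788. Accumulating E over each segment gives final E = 1.4207.

G0 X0.50 Y2.50 Z28.80
G1 X1.97 Y-3.00 E0.1183
G1 X6.00 Y-7.03 E0.2368
G1 X11.50 Y-8.50 E0.3552
G1 X17.00 Y-7.03 E0.4735
G1 X21.03 Y-3.00 E0.5920
G1 X22.50 Y2.50 E0.7103
G1 X21.03 Y8.00 E0.8287
G1 X17.00 Y12.03 E0.9471
G1 X11.50 Y13.50 E1.0655
G1 X6.00 Y12.03 E1.1838
G1 X1.97 Y8.00 E1.3023
G1 X0.50 Y2.50 E1.4207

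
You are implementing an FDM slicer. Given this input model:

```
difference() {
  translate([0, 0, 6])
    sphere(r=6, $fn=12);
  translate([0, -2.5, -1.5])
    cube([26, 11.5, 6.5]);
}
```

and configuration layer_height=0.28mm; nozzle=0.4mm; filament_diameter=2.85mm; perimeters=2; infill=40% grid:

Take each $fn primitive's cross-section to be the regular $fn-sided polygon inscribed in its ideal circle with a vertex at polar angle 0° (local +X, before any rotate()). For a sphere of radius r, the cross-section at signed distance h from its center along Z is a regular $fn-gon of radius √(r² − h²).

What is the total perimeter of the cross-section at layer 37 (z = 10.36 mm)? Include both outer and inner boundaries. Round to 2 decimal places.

At z = 10.36 mm: the r=6 sphere slices to a regular 12-gon of circumradius 4.122 (√(r²−h²) with h=4.36 from center) (perimeter = 2·12·4.122·sin(180°/12) = 25.60 mm); the cube at (0, -2.5) does not reach this height (z outside [-1.5, 5]); Subtracting the remaining from the first: none of the subtracted shapes is present at this height, so the r=6 sphere is unchanged — boundary = 25.60 mm. Overall, the cross-section is a single solid region. Total boundary length (outer) = 25.60 mm.

25.60 mm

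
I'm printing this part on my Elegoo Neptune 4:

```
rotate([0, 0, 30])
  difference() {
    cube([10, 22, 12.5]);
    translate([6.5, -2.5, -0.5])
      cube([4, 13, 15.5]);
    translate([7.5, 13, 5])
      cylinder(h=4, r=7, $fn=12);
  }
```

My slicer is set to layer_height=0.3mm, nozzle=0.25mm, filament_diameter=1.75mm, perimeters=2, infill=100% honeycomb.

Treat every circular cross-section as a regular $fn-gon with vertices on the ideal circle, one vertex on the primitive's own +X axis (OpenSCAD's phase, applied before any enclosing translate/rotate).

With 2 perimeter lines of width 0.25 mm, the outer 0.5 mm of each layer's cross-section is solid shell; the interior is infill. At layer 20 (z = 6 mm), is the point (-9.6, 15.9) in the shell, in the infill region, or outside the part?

At z = 6 mm: the cube (footprint 10×22) is included at this height; the 4×13 cube at (6.5, -2.5) contributes its full rectangle; the cylinder at (7.5, 13): section is a regular 12-gon, circumradius r=7; Taking the first minus the rest: starting from the 10×22 cube, the 4×13 cube at (6.5, -2.5) partially overlaps it — only the 36.75 mm² overlap (of its 52.00 mm²) is removed, clipping the outline; the r=7 cylinder at (7.5, 13) partially overlaps it — only the 92.05 mm² overlap (of its 147.00 mm²) is removed, clipping the outline — 1 connected region; (rotated 30° about Z; rotation is an isometry so areas/perimeters/island counts are preserved). Overall, the cross-section is a single solid region. Undo the 30° rotation: the query point maps to (-0.364, 18.570) in the un-rotated model frame. The nearest boundary edge runs (0.00, 0.00)→(0.00, 22.00); distance from the point to it = 0.36 mm. The point is not inside any of the regions above, so it lies outside the cross-section (0.36 mm from the nearest boundary).

outside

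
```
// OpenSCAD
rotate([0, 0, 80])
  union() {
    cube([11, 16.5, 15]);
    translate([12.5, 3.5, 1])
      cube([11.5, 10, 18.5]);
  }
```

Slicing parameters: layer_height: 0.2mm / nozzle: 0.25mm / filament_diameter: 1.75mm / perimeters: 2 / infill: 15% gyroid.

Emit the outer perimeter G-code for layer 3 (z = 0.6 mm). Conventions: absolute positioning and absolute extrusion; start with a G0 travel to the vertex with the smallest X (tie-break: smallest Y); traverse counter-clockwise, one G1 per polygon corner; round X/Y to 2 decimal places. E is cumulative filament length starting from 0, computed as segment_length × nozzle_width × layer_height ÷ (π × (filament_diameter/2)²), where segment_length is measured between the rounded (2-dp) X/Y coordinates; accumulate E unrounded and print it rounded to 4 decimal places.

At z = 0.6 mm: the cube is present — its section is the full 11×16.5 rectangle; the cube at (12.5, 3.5) is not intersected at this z (z outside [1, 19.5]); Taking the union: only the 11×16.5 cube is present, so the union is just that shape — 1 connected region; (rotated 80° about Z; rotation is an isometry so areas/perimeters/island counts are preserved). The outline is a single polygon with 4 vertices. Extrusion per mm of travel: 0.25 × 0.2 / (π × 0.875²) = 0.020788. Accumulating E over each segment gives final E = 1.1433.

G0 X-16.25 Y2.87 Z0.60
G1 X0.00 Y0.00 E0.3430
G1 X1.91 Y10.83 E0.5716
G1 X-14.34 Y13.70 E0.9147
G1 X-16.25 Y2.87 E1.1433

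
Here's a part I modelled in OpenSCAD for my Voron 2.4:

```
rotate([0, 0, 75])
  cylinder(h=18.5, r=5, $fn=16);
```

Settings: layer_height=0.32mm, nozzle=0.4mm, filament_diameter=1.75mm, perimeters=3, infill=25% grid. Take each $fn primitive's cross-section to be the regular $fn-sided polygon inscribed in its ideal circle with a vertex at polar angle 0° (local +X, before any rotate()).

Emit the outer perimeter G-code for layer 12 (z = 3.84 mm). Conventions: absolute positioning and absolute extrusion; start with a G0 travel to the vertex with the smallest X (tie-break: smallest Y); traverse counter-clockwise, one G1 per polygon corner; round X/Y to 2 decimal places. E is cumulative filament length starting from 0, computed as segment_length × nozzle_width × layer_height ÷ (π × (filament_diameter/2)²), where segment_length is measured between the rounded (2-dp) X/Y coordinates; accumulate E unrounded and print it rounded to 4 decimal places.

At z = 3.84 mm: the r=5 cylinder contributes a regular 16-gon of circumradius 5; (whole slice rotated 75° about Z — lengths, areas and connectivity unchanged). The outline is a single polygon with 16 vertices. Extrusion per mm of travel: 0.4 × 0.32 / (π × 0.875²) = 0.053216. Accumulating E over each segment gives final E = 1.6613.

G0 X-4.96 Y-0.65 Z3.84
G1 X-4.33 Y-2.50 E0.1040
G1 X-3.04 Y-3.97 E0.2081
G1 X-1.29 Y-4.83 E0.3118
G1 X0.65 Y-4.96 E0.4153
G1 X2.50 Y-4.33 E0.5193
G1 X3.97 Y-3.04 E0.6234
G1 X4.83 Y-1.29 E0.7272
G1 X4.96 Y0.65 E0.8306
G1 X4.33 Y2.50 E0.9346
G1 X3.04 Y3.97 E1.0387
G1 X1.29 Y4.83 E1.1425
G1 X-0.65 Y4.96 E1.2460
G1 X-2.50 Y4.33 E1.3500
G1 X-3.97 Y3.04 E1.4540
G1 X-4.83 Y1.29 E1.5578
G1 X-4.96 Y-0.65 E1.6613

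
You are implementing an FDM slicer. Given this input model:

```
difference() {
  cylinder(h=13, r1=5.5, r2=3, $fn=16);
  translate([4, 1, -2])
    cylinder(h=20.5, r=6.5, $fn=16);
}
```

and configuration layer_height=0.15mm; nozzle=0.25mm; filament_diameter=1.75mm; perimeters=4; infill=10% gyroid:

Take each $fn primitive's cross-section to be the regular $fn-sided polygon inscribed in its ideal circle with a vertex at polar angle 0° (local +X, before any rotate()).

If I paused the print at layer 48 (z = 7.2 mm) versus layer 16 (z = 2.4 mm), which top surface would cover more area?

layer 16 (z = 2.4 mm)

Layer 48 (z = 7.2): the cone (r1=5.5→r2=3) has section circumradius 4.115 here — a regular 16-gon (area = (16/2)·4.115²·sin(360°/16) = 51.85 mm²); the r=6.5 cylinder at (4, 1) gives a regular 16-gon of circumradius 6.5 (constant along its height) (area = (16/2)·6.500²·sin(360°/16) = 129.35 mm²); Subtracting the remaining from the first: starting from the cone (51.85 mm²), the r=6.5 cylinder at (4, 1) partially overlaps it — only the 40.80 mm² overlap (of its 129.35 mm²) is removed, clipping the outline — area = 11.05 mm². So its area = 11.05 mm². Layer 16 (z = 2.4): the cone (r1=5.5→r2=3) has section circumradius 5.038 here — a regular 16-gon (area = (16/2)·5.038²·sin(360°/16) = 77.72 mm²); the r=6.5 cylinder at (4, 1) gives a regular 16-gon of circumradius 6.5 (constant along its height) (area = (16/2)·6.500²·sin(360°/16) = 129.35 mm²); Taking the first minus the rest: starting from the cone (77.72 mm²), the r=6.5 cylinder at (4, 1) partially overlaps it — only the 54.50 mm² overlap (of its 129.35 mm²) is removed, clipping the outline — area = 23.22 mm². So its area = 23.22 mm². Layer 16 is larger (23.22 vs 11.05 mm²).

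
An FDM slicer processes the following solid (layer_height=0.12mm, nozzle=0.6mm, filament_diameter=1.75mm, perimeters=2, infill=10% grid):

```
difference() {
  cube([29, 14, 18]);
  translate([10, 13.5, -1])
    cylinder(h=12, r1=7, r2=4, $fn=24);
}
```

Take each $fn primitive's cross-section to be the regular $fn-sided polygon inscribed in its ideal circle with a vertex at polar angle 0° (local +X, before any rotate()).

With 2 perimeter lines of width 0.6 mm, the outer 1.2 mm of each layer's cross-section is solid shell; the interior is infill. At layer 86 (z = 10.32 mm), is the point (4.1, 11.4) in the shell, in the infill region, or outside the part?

infill

At z = 10.32 mm: the 29×14 cube contributes its full rectangle; the cone at (10, 13.5): at t=0.943 of its height the radius interpolates to r₁+(r₂−r₁)t = 4.170, giving a regular 24-gon of that circumradius; Taking the first minus the rest: starting from the 29×14 cube, the cone at (10, 13.5) partially overlaps it — only the 31.14 mm² overlap (of its 54.01 mm²) is removed, clipping the outline — 1 connected region. Overall, the cross-section is a single solid region. The nearest boundary edge runs (5.97, 12.42)→(6.39, 11.42); distance from the point to it = 2.12 mm. The point is inside the cross-section and 2.12 mm from the nearest boundary — more than the 1.2 mm shell width (2 × 0.6), so it's in the infill interior.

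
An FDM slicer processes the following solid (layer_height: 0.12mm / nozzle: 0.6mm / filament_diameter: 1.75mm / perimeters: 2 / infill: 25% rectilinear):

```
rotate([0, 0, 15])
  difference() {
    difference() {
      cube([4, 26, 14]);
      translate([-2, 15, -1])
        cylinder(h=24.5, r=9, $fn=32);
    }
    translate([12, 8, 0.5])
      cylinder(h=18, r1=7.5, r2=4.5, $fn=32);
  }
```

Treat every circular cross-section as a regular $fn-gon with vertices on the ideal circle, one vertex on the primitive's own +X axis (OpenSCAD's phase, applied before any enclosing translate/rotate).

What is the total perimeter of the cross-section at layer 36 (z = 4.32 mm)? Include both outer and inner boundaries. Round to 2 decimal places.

38.30 mm

At z = 4.32 mm: the cube is present — its section is the full 4×26 rectangle (perimeter 60.00 mm); the r=9 cylinder at (-2, 15) contributes a regular 32-gon of circumradius 9 (perimeter = 2·32·9.000·sin(180°/32) = 56.46 mm); After the difference (first − rest): starting from the 4×26 cube, the r=9 cylinder at (-2, 15) partially overlaps it — only the 63.37 mm² overlap (of its 252.84 mm²) is removed, clipping the outline — boundary = 38.30 mm; the cone at (12, 8): at t=0.212 of its height the radius interpolates to r₁+(r₂−r₁)t = 6.863, giving a regular 32-gon of that circumradius (perimeter = 2·32·6.863·sin(180°/32) = 43.05 mm); After the difference (first − rest): starting from that combined region, the cone at (12, 8) misses the remaining region (no effect) — boundary = 38.30 mm; (whole slice rotated 15° about Z — lengths, areas and connectivity unchanged). Overall, the cross-section has 2 separate islands. Total boundary length (outer) = 38.30 mm.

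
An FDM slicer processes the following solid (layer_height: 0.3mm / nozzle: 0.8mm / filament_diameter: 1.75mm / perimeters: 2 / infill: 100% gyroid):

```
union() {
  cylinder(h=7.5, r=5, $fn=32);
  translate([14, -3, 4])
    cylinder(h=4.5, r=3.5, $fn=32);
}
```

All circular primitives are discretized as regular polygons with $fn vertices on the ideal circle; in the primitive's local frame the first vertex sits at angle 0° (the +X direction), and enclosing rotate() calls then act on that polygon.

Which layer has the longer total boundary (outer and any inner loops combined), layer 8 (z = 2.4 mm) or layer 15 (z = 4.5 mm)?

Layer 8 (z = 2.4): the r=5 cylinder contributes a regular 32-gon of circumradius 5 (perimeter = 2·32·5.000·sin(180°/32) = 31.37 mm); the cylinder at (14, -3) does not reach this height (z outside [4, 8.5]); Merging all regions: only the r=5 cylinder is present, so the union is just that shape — boundary = 31.37 mm. So its perimeter = 31.37 mm. Layer 15 (z = 4.5): the r=5 cylinder gives a regular 32-gon of circumradius 5 (constant along its height) (perimeter = 2·32·5.000·sin(180°/32) = 31.37 mm); the r=3.5 cylinder at (14, -3) gives a regular 32-gon of circumradius 3.5 (constant along its height) (perimeter = 2·32·3.500·sin(180°/32) = 21.96 mm); Taking the union: the 2 present regions are separate (no shared area or edge), so areas and boundary lengths simply add and each stays a separate island — boundary = 53.32 mm. So its perimeter = 53.32 mm. Layer 15 is larger (53.32 vs 31.37 mm).

layer 15 (z = 4.5 mm)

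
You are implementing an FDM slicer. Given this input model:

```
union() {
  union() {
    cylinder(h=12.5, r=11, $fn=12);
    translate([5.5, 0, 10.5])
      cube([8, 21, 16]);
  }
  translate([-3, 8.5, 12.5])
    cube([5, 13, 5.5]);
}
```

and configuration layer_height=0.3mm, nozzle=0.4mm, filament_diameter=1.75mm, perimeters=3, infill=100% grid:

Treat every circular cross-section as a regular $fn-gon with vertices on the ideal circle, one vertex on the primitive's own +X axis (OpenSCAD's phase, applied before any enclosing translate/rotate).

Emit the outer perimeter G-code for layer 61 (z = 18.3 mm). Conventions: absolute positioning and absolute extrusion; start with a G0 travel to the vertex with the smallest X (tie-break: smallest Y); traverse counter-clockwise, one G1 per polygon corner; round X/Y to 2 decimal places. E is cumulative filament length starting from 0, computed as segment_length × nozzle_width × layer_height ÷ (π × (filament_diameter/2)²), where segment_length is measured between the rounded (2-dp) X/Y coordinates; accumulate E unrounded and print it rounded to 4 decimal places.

G0 X5.50 Y0.00 Z18.30
G1 X13.50 Y0.00 E0.3991
G1 X13.50 Y21.00 E1.4468
G1 X5.50 Y21.00 E1.8459
G1 X5.50 Y0.00 E2.8936

At z = 18.3 mm: the cylinder is absent (z outside [0, 12.5]); the 8×21 cube at (5.5, 0) contributes its full rectangle; Combining (union): only the 8×21 cube at (5.5, 0) is present, so the union is just that shape — 1 connected region; the cube at (-3, 8.5) is absent (z outside [12.5, 18]); Taking the union: only that combined region is present, so the union is just that shape — 1 connected region. The outline is a single polygon with 4 vertices. Extrusion per mm of travel: 0.4 × 0.3 / (π × 0.875²) = 0.049890. Accumulating E over each segment gives final E = 2.8936.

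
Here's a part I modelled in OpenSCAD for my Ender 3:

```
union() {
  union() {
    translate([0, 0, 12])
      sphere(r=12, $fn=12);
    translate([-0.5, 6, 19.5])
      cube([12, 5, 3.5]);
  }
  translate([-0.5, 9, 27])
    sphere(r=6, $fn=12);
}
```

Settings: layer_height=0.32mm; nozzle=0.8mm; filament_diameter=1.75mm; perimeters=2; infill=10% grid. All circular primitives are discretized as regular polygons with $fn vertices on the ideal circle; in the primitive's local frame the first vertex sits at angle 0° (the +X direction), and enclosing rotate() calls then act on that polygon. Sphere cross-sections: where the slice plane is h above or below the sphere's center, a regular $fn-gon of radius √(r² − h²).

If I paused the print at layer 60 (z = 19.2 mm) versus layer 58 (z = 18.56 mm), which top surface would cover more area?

Layer 60 (z = 19.2): the r=12 sphere slices to a regular 12-gon of circumradius 9.600 (√(r²−h²) with h=7.2 from center) (area = (12/2)·9.600²·sin(360°/12) = 276.48 mm²); the cube at (-0.5, 6) is absent (z outside [19.5, 23]); Merging all regions: only the r=12 sphere is present, so the union is just that shape — area = 276.48 mm²; the sphere at (-0.5, 9) is absent (|z−center|=7.800 > r=6); Taking the union: only that combined region is present, so the union is just that shape — area = 276.48 mm². So its area = 276.48 mm². Layer 58 (z = 18.56): the r=12 sphere slices to a regular 12-gon of circumradius 10.048 (√(r²−h²) with h=6.56 from center) (area = (12/2)·10.048²·sin(360°/12) = 302.90 mm²); the cube at (-0.5, 6) is absent (z outside [19.5, 23]); Merging all regions: only the r=12 sphere is present, so the union is just that shape — area = 302.90 mm²; the sphere at (-0.5, 9) is not intersected at this z (|z−center|=8.440 > r=6); Combining (union): only that combined region is present, so the union is just that shape — area = 302.90 mm². So its area = 302.90 mm². Layer 58 is larger (302.90 vs 276.48 mm²).

layer 58 (z = 18.56 mm)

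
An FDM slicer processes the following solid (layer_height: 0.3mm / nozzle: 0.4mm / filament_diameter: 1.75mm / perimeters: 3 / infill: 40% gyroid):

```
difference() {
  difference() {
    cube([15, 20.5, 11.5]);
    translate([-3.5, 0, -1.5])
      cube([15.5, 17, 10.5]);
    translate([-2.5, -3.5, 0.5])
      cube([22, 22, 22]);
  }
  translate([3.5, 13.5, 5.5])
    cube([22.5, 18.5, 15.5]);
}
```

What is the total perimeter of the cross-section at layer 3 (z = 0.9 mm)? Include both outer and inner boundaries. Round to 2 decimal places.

34.00 mm

At z = 0.9 mm: the cube (footprint 15×20.5) is included at this height (perimeter 71.00 mm); the 15.5×17 cube at (-3.5, 0) contributes its full rectangle (perimeter 65.00 mm); the 22×22 cube at (-2.5, -3.5) contributes its full rectangle (perimeter 88.00 mm); Subtracting the remaining from the first: starting from the 15×20.5 cube, the 15.5×17 cube at (-3.5, 0) partially overlaps it — only the 204.00 mm² overlap (of its 263.50 mm²) is removed, clipping the outline; the 22×22 cube at (-2.5, -3.5) partially overlaps it — only the 73.50 mm² overlap (of its 484.00 mm²) is removed, clipping the outline — boundary = 34.00 mm; the cube at (3.5, 13.5) is not intersected at this z (z outside [5.5, 21]); Subtracting the remaining from the first: none of the subtracted shapes is present at this height, so that combined region is unchanged — boundary = 34.00 mm. Overall, the cross-section is a single solid region. Total boundary length (outer) = 34.00 mm.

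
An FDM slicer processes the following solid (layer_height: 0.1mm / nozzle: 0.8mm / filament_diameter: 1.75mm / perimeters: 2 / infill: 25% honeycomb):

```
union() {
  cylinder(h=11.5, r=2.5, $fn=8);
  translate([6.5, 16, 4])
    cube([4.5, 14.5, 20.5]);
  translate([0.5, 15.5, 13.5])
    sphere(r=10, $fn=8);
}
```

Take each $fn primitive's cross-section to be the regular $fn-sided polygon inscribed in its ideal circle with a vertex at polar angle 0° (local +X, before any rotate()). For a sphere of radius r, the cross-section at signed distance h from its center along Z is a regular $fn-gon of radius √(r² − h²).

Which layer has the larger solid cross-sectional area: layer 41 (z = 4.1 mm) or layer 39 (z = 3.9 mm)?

Layer 41 (z = 4.1): the r=2.5 cylinder gives a regular 8-gon of circumradius 2.5 (constant along its height) (area = (8/2)·2.500²·sin(360°/8) = 17.68 mm²); the 4.5×14.5 cube at (6.5, 16) contributes its full rectangle (area 65.25 mm²); the r=10 sphere at (0.5, 15.5) contributes a regular 8-gon of circumradius √(10²−9.4²) = 3.412 (area = (8/2)·3.412²·sin(360°/8) = 32.92 mm²); Taking the union: the 3 present regions are separate (no shared area or edge), so areas and boundary lengths simply add and each stays a separate island — area = 115.85 mm². So its area = 115.85 mm². Layer 39 (z = 3.9): the r=2.5 cylinder gives a regular 8-gon of circumradius 2.5 (constant along its height) (area = (8/2)·2.500²·sin(360°/8) = 17.68 mm²); the cube at (6.5, 16) is absent (z outside [4, 24.5]); the r=10 sphere at (0.5, 15.5) contributes a regular 8-gon of circumradius √(10²−9.6²) = 2.800 (area = (8/2)·2.800²·sin(360°/8) = 22.17 mm²); Taking the union: the 2 present regions are separate (no shared area or edge), so areas and boundary lengths simply add and each stays a separate island — area = 39.85 mm². So its area = 39.85 mm². Layer 41 is larger (115.85 vs 39.85 mm²).

layer 41 (z = 4.1 mm)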